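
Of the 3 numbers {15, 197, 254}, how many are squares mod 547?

(15/547) = +1 → QR.
(197/547) = -1 → non-residue.
(254/547) = -1 → non-residue.
Total quadratic residues among the 3: 1.

1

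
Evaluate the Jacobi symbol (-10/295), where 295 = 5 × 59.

0

First reduce: -10 ≡ 285 (mod 295).
Reciprocity: 285 ≡ 1 and 295 ≡ 3 (mod 4), so (285/295) = +(295/285).
Reduce top mod 285: now compute (10/285).
Pull out 2: since 285 ≡ 5 (mod 8), (2/285) = -1.
Reciprocity: 5 ≡ 1 and 285 ≡ 1 (mod 4), so (5/285) = +(285/5).
Reduce top mod 5: now compute (0/5).
Top reduces to 0: gcd > 1, so the symbol is 0.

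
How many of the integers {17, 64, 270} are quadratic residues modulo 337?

1

(17/337) = -1 → non-residue.
(64/337) = +1 → QR.
(270/337) = -1 → non-residue.
Total quadratic residues among the 3: 1.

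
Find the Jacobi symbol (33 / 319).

0

Reciprocity: 33 ≡ 1 and 319 ≡ 3 (mod 4), so (33/319) = +(319/33).
Reduce top mod 33: now compute (22/33).
Pull out 2: since 33 ≡ 1 (mod 8), (2/33) = +1.
Reciprocity: 11 ≡ 3 and 33 ≡ 1 (mod 4), so (11/33) = +(33/11).
Reduce top mod 11: now compute (0/11).
Top reduces to 0: gcd > 1, so the symbol is 0.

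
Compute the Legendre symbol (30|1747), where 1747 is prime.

-1

Pull out 2: since 1747 ≡ 3 (mod 8), (2/1747) = -1.
Reciprocity: 15 ≡ 3 and 1747 ≡ 3 (mod 4), so (15/1747) = −(1747/15).
Reduce top mod 15: now compute (7/15).
Reciprocity: 7 ≡ 3 and 15 ≡ 3 (mod 4), so (7/15) = −(15/7).
Reduce top mod 7: now compute (1/7).
Reached (1/7) = 1. Collecting the sign flips along the way, the symbol is -1.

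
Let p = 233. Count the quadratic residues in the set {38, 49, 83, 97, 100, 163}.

3

(38/233) = +1 → QR.
(49/233) = +1 → QR.
(83/233) = -1 → non-residue.
(97/233) = -1 → non-residue.
(100/233) = +1 → QR.
(163/233) = -1 → non-residue.
Total quadratic residues among the 6: 3.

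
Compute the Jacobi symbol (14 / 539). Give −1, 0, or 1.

Pull out 2: since 539 ≡ 3 (mod 8), (2/539) = -1.
Reciprocity: 7 ≡ 3 and 539 ≡ 3 (mod 4), so (7/539) = −(539/7).
Reduce top mod 7: now compute (0/7).
Top reduces to 0: gcd > 1, so the symbol is 0.

0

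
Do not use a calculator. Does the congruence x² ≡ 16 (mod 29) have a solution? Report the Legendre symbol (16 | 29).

Euler's criterion: (16/29) ≡ 16^14 (mod 29).
16^2 ≡ 24 (mod 29)
16^4 ≡ 25 (mod 29)
16^8 ≡ 16 (mod 29)
16^14 = 16^(8+4+2) ≡ 1 (mod 29).
Result is 1, so (16/29) = 1.

1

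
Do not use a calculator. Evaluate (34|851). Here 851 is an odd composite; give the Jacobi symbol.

-1

Pull out 2: since 851 ≡ 3 (mod 8), (2/851) = -1.
Reciprocity: 17 ≡ 1 and 851 ≡ 3 (mod 4), so (17/851) = +(851/17).
Reduce top mod 17: now compute (1/17).
Reached (1/17) = 1. Collecting the sign flips along the way, the symbol is -1.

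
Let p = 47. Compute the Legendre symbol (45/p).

Reciprocity: 45 ≡ 1 and 47 ≡ 3 (mod 4), so (45/47) = +(47/45).
Reduce top mod 45: now compute (2/45).
Pull out 2: since 45 ≡ 5 (mod 8), (2/45) = -1.
Reached (1/45) = 1. Collecting the sign flips along the way, the symbol is -1.

-1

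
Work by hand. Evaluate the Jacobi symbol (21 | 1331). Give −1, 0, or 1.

-1

Reciprocity: 21 ≡ 1 and 1331 ≡ 3 (mod 4), so (21/1331) = +(1331/21).
Reduce top mod 21: now compute (8/21).
Pull out 2^3: since 21 ≡ 5 (mod 8), (2/21) = -1, so (2/21)^3 = -1.
Reached (1/21) = 1. Collecting the sign flips along the way, the symbol is -1.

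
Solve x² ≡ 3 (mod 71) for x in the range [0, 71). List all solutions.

28, 43

Since 71 ≡ 3 (mod 4), a square root of 3 is 3^((71+1)/4) = 3^18 mod 71.
Repeated squaring: 3^2≡9, 3^4≡10, 3^8≡29, 3^16≡60 (mod 71).
3^18 = 3^(16+2) ≡ 43 (mod 71).
Check: 43² = 1849 ≡ 3 (mod 71). The two roots are 28 and 43.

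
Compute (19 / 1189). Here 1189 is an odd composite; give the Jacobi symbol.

1

Reciprocity: 19 ≡ 3 and 1189 ≡ 1 (mod 4), so (19/1189) = +(1189/19).
Reduce top mod 19: now compute (11/19).
Reciprocity: 11 ≡ 3 and 19 ≡ 3 (mod 4), so (11/19) = −(19/11).
Reduce top mod 11: now compute (8/11).
Pull out 2^3: since 11 ≡ 3 (mod 8), (2/11) = -1, so (2/11)^3 = -1.
Reached (1/11) = 1. Collecting the sign flips along the way, the symbol is +1.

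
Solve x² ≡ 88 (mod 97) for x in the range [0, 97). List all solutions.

31, 66

97 ≡ 1 (mod 4), so we find a root by search.
Trying successive values, 31² = 961 ≡ 88 (mod 97). The other root is 97 − 31 = 66.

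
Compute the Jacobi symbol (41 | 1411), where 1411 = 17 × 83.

Reciprocity: 41 ≡ 1 and 1411 ≡ 3 (mod 4), so (41/1411) = +(1411/41).
Reduce top mod 41: now compute (17/41).
Reciprocity: 17 ≡ 1 and 41 ≡ 1 (mod 4), so (17/41) = +(41/17).
Reduce top mod 17: now compute (7/17).
Reciprocity: 7 ≡ 3 and 17 ≡ 1 (mod 4), so (7/17) = +(17/7).
Reduce top mod 7: now compute (3/7).
Reciprocity: 3 ≡ 3 and 7 ≡ 3 (mod 4), so (3/7) = −(7/3).
Reduce top mod 3: now compute (1/3).
Reached (1/3) = 1. Collecting the sign flips along the way, the symbol is -1.

-1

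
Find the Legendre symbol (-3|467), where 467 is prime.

-1

First reduce: -3 ≡ 464 (mod 467).
Pull out 2^4: since 467 ≡ 3 (mod 8), (2/467) = -1, so (2/467)^4 = +1.
Reciprocity: 29 ≡ 1 and 467 ≡ 3 (mod 4), so (29/467) = +(467/29).
Reduce top mod 29: now compute (3/29).
Reciprocity: 3 ≡ 3 and 29 ≡ 1 (mod 4), so (3/29) = +(29/3).
Reduce top mod 3: now compute (2/3).
Pull out 2: since 3 ≡ 3 (mod 8), (2/3) = -1.
Reached (1/3) = 1. Collecting the sign flips along the way, the symbol is -1.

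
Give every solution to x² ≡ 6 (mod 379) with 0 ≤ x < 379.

Since 379 ≡ 3 (mod 4), a square root of 6 is 6^((379+1)/4) = 6^95 mod 379.
Repeated squaring: 6^2≡36, 6^4≡159, 6^8≡267, 6^16≡37, 6^32≡232, 6^64≡6 (mod 379).
6^95 = 6^(64+16+8+4+2+1) ≡ 232 (mod 379).
Check: 232² = 53824 ≡ 6 (mod 379). The two roots are 147 and 232.

147, 232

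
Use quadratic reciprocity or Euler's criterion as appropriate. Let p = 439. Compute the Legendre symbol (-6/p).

1

First reduce: -6 ≡ 433 (mod 439).
Reciprocity: 433 ≡ 1 and 439 ≡ 3 (mod 4), so (433/439) = +(439/433).
Reduce top mod 433: now compute (6/433).
Pull out 2: since 433 ≡ 1 (mod 8), (2/433) = +1.
Reciprocity: 3 ≡ 3 and 433 ≡ 1 (mod 4), so (3/433) = +(433/3).
Reduce top mod 3: now compute (1/3).
Reached (1/3) = 1. Collecting the sign flips along the way, the symbol is +1.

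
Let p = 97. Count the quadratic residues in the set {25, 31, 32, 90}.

3

(25/97) = +1 → QR.
(31/97) = +1 → QR.
(32/97) = +1 → QR.
(90/97) = -1 → non-residue.
Total quadratic residues among the 4: 3.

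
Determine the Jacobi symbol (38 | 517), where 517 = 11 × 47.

-1

Pull out 2: since 517 ≡ 5 (mod 8), (2/517) = -1.
Reciprocity: 19 ≡ 3 and 517 ≡ 1 (mod 4), so (19/517) = +(517/19).
Reduce top mod 19: now compute (4/19).
Pull out 2^2: since 19 ≡ 3 (mod 8), (2/19) = -1, so (2/19)^2 = +1.
Reached (1/19) = 1. Collecting the sign flips along the way, the symbol is -1.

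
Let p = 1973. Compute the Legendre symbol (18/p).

-1

Pull out 2: since 1973 ≡ 5 (mod 8), (2/1973) = -1.
Reciprocity: 9 ≡ 1 and 1973 ≡ 1 (mod 4), so (9/1973) = +(1973/9).
Reduce top mod 9: now compute (2/9).
Pull out 2: since 9 ≡ 1 (mod 8), (2/9) = +1.
Reached (1/9) = 1. Collecting the sign flips along the way, the symbol is -1.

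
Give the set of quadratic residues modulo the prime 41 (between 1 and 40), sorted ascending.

1, 2, 4, 5, 8, 9, 10, 16, 18, 20, 21, 23, 25, 31, 32, 33, 36, 37, 39, 40

Square k = 1,…,20 (k and 41−k give the same square):
1²=1, 2²=4, 3²=9, 4²=16, 5²=25, 6²=36, 7²≡8, 8²≡23, 9²≡40, 10²≡18, 11²≡39, 12²≡21, 13²≡5, 14²≡32, 15²≡20, 16²≡10, 17²≡2, 18²≡37, 19²≡33, 20²≡31 (mod 41).
So the quadratic residues mod 41 are {1, 2, 4, 5, 8, 9, 10, 16, 18, 20, 21, 23, 25, 31, 32, 33, 36, 37, 39, 40}.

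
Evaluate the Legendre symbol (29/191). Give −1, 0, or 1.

-1

Euler's criterion: (29/191) ≡ 29^95 (mod 191).
29^2 ≡ 77 (mod 191)
29^4 ≡ 8 (mod 191)
29^8 ≡ 64 (mod 191)
29^16 ≡ 85 (mod 191)
29^32 ≡ 158 (mod 191)
29^64 ≡ 134 (mod 191)
29^95 = 29^(64+16+8+4+2+1) ≡ 190 (mod 191).
Result is 190 ≡ −1, so (29/191) = −1.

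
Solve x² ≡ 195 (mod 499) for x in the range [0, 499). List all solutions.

131, 368

Since 499 ≡ 3 (mod 4), a square root of 195 is 195^((499+1)/4) = 195^125 mod 499.
Repeated squaring: 195^2≡101, 195^4≡221, 195^8≡438, 195^16≡228, 195^32≡88, 195^64≡259 (mod 499).
195^125 = 195^(64+32+16+8+4+1) ≡ 131 (mod 499).
Check: 131² = 17161 ≡ 195 (mod 499). The two roots are 131 and 368.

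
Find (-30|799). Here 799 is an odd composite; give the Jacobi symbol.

1

First reduce: -30 ≡ 769 (mod 799).
Reciprocity: 769 ≡ 1 and 799 ≡ 3 (mod 4), so (769/799) = +(799/769).
Reduce top mod 769: now compute (30/769).
Pull out 2: since 769 ≡ 1 (mod 8), (2/769) = +1.
Reciprocity: 15 ≡ 3 and 769 ≡ 1 (mod 4), so (15/769) = +(769/15).
Reduce top mod 15: now compute (4/15).
Pull out 2^2: since 15 ≡ 7 (mod 8), (2/15) = +1, so (2/15)^2 = +1.
Reached (1/15) = 1. Collecting the sign flips along the way, the symbol is +1.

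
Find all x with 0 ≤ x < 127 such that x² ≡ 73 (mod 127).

Since 127 ≡ 3 (mod 4), a square root of 73 is 73^((127+1)/4) = 73^32 mod 127.
Repeated squaring: 73^2≡122, 73^4≡25, 73^8≡117, 73^16≡100, 73^32≡94 (mod 127).
73^32 = 73^(32) ≡ 94 (mod 127).
Check: 94² = 8836 ≡ 73 (mod 127). The two roots are 33 and 94.

33, 94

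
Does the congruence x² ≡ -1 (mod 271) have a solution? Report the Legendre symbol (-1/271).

-1

Euler's criterion: (-1/271) ≡ 270^135 (mod 271).
270^2 ≡ 1 (mod 271)
270^4 ≡ 1 (mod 271)
270^8 ≡ 1 (mod 271)
270^16 ≡ 1 (mod 271)
270^32 ≡ 1 (mod 271)
270^64 ≡ 1 (mod 271)
270^128 ≡ 1 (mod 271)
270^135 = 270^(128+4+2+1) ≡ 270 (mod 271).
Result is 270 ≡ −1, so (-1/271) = −1.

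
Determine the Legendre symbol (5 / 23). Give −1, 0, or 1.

Reciprocity: 5 ≡ 1 and 23 ≡ 3 (mod 4), so (5/23) = +(23/5).
Reduce top mod 5: now compute (3/5).
Reciprocity: 3 ≡ 3 and 5 ≡ 1 (mod 4), so (3/5) = +(5/3).
Reduce top mod 3: now compute (2/3).
Pull out 2: since 3 ≡ 3 (mod 8), (2/3) = -1.
Reached (1/3) = 1. Collecting the sign flips along the way, the symbol is -1.

-1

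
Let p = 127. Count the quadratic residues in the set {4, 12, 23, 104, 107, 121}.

4

(4/127) = +1 → QR.
(12/127) = -1 → non-residue.
(23/127) = -1 → non-residue.
(104/127) = +1 → QR.
(107/127) = +1 → QR.
(121/127) = +1 → QR.
Total quadratic residues among the 6: 4.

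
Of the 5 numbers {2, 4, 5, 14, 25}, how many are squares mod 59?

(2/59) = -1 → non-residue.
(4/59) = +1 → QR.
(5/59) = +1 → QR.
(14/59) = -1 → non-residue.
(25/59) = +1 → QR.
Total quadratic residues among the 5: 3.

3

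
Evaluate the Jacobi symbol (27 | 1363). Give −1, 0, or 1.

Reciprocity: 27 ≡ 3 and 1363 ≡ 3 (mod 4), so (27/1363) = −(1363/27).
Reduce top mod 27: now compute (13/27).
Reciprocity: 13 ≡ 1 and 27 ≡ 3 (mod 4), so (13/27) = +(27/13).
Reduce top mod 13: now compute (1/13).
Reached (1/13) = 1. Collecting the sign flips along the way, the symbol is -1.

-1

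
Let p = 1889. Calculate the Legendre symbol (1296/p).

1

Pull out 2^4: since 1889 ≡ 1 (mod 8), (2/1889) = +1, so (2/1889)^4 = +1.
Reciprocity: 81 ≡ 1 and 1889 ≡ 1 (mod 4), so (81/1889) = +(1889/81).
Reduce top mod 81: now compute (26/81).
Pull out 2: since 81 ≡ 1 (mod 8), (2/81) = +1.
Reciprocity: 13 ≡ 1 and 81 ≡ 1 (mod 4), so (13/81) = +(81/13).
Reduce top mod 13: now compute (3/13).
Reciprocity: 3 ≡ 3 and 13 ≡ 1 (mod 4), so (3/13) = +(13/3).
Reduce top mod 3: now compute (1/3).
Reached (1/3) = 1. Collecting the sign flips along the way, the symbol is +1.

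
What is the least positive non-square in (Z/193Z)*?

(2/193) = +1, so 2 is a residue.
(3/193) = +1, so 3 is a residue.
(4/193) = +1, so 4 is a residue.
(5/193) = −1, so 5 is the smallest positive non-residue mod 193.

5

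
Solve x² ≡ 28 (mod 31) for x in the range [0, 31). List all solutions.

Since 31 ≡ 3 (mod 4), a square root of 28 is 28^((31+1)/4) = 28^8 mod 31.
Repeated squaring: 28^2≡9, 28^4≡19, 28^8≡20 (mod 31).
28^8 = 28^(8) ≡ 20 (mod 31).
Check: 20² = 400 ≡ 28 (mod 31). The two roots are 11 and 20.

11, 20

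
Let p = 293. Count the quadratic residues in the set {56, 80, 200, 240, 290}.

(56/293) = +1 → QR.
(80/293) = -1 → non-residue.
(200/293) = -1 → non-residue.
(240/293) = +1 → QR.
(290/293) = -1 → non-residue.
Total quadratic residues among the 5: 2.

2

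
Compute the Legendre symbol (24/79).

Pull out 2^3: since 79 ≡ 7 (mod 8), (2/79) = +1, so (2/79)^3 = +1.
Reciprocity: 3 ≡ 3 and 79 ≡ 3 (mod 4), so (3/79) = −(79/3).
Reduce top mod 3: now compute (1/3).
Reached (1/3) = 1. Collecting the sign flips along the way, the symbol is -1.

-1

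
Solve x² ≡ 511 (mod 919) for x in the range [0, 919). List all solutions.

Since 919 ≡ 3 (mod 4), a square root of 511 is 511^((919+1)/4) = 511^230 mod 919.
Repeated squaring: 511^2≡125, 511^4≡2, 511^8≡4, 511^16≡16, 511^32≡256, 511^64≡287, 511^128≡578 (mod 919).
511^230 = 511^(128+64+32+4+2) ≡ 612 (mod 919).
Check: 612² = 374544 ≡ 511 (mod 919). The two roots are 307 and 612.

307, 612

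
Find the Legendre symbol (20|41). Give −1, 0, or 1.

Pull out 2^2: since 41 ≡ 1 (mod 8), (2/41) = +1, so (2/41)^2 = +1.
Reciprocity: 5 ≡ 1 and 41 ≡ 1 (mod 4), so (5/41) = +(41/5).
Reduce top mod 5: now compute (1/5).
Reached (1/5) = 1. Collecting the sign flips along the way, the symbol is +1.

1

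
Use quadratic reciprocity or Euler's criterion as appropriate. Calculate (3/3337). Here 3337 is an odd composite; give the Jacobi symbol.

1

Reciprocity: 3 ≡ 3 and 3337 ≡ 1 (mod 4), so (3/3337) = +(3337/3).
Reduce top mod 3: now compute (1/3).
Reached (1/3) = 1. Collecting the sign flips along the way, the symbol is +1.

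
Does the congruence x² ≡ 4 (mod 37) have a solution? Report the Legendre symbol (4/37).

Euler's criterion: (4/37) ≡ 4^18 (mod 37).
4^2 ≡ 16 (mod 37)
4^4 ≡ 34 (mod 37)
4^8 ≡ 9 (mod 37)
4^16 ≡ 7 (mod 37)
4^18 = 4^(16+2) ≡ 1 (mod 37).
Result is 1, so (4/37) = 1.

1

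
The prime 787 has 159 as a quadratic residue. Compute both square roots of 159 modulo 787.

305, 482

Since 787 ≡ 3 (mod 4), a square root of 159 is 159^((787+1)/4) = 159^197 mod 787.
Repeated squaring: 159^2≡97, 159^4≡752, 159^8≡438, 159^16≡603, 159^32≡15, 159^64≡225, 159^128≡257 (mod 787).
159^197 = 159^(128+64+4+1) ≡ 305 (mod 787).
Check: 305² = 93025 ≡ 159 (mod 787). The two roots are 305 and 482.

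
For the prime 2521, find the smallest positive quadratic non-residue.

11

(2/2521) = +1, so 2 is a residue.
(3/2521) = +1, so 3 is a residue.
(4/2521) = +1, so 4 is a residue.
(5/2521) = +1, so 5 is a residue.
(6/2521) = +1, so 6 is a residue.
(7/2521) = +1, so 7 is a residue.
(8/2521) = +1, so 8 is a residue.
(9/2521) = +1, so 9 is a residue.
(10/2521) = +1, so 10 is a residue.
(11/2521) = −1, so 11 is the smallest positive non-residue mod 2521.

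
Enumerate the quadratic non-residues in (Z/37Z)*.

2 5 6 8 13 14 15 17 18 19 20 22 23 24 29 31 32 35

Square k = 1,…,18 (k and 37−k give the same square):
1²=1, 2²=4, 3²=9, 4²=16, 5²=25, 6²=36, 7²≡12, 8²≡27, 9²≡7, 10²≡26, 11²≡10, 12²≡33, 13²≡21, 14²≡11, 15²≡3, 16²≡34, 17²≡30, 18²≡28 (mod 37).
The residues are {1, 3, 4, 7, 9, 10, 11, 12, 16, 21, 25, 26, 27, 28, 30, 33, 34, 36}; the non-residues are the remaining 18 nonzero classes.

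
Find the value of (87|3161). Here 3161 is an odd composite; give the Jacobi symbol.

0

Reciprocity: 87 ≡ 3 and 3161 ≡ 1 (mod 4), so (87/3161) = +(3161/87).
Reduce top mod 87: now compute (29/87).
Reciprocity: 29 ≡ 1 and 87 ≡ 3 (mod 4), so (29/87) = +(87/29).
Reduce top mod 29: now compute (0/29).
Top reduces to 0: gcd > 1, so the symbol is 0.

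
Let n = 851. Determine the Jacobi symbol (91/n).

Reciprocity: 91 ≡ 3 and 851 ≡ 3 (mod 4), so (91/851) = −(851/91).
Reduce top mod 91: now compute (32/91).
Pull out 2^5: since 91 ≡ 3 (mod 8), (2/91) = -1, so (2/91)^5 = -1.
Reached (1/91) = 1. Collecting the sign flips along the way, the symbol is +1.

1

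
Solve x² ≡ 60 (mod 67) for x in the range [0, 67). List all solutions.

Since 67 ≡ 3 (mod 4), a square root of 60 is 60^((67+1)/4) = 60^17 mod 67.
Repeated squaring: 60^2≡49, 60^4≡56, 60^8≡54, 60^16≡35 (mod 67).
60^17 = 60^(16+1) ≡ 23 (mod 67).
Check: 23² = 529 ≡ 60 (mod 67). The two roots are 23 and 44.

23, 44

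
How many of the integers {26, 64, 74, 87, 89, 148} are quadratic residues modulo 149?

(26/149) = +1 → QR.
(64/149) = +1 → QR.
(74/149) = -1 → non-residue.
(87/149) = -1 → non-residue.
(89/149) = -1 → non-residue.
(148/149) = +1 → QR.
Total quadratic residues among the 6: 3.

3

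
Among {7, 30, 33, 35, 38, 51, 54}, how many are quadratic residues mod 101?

3

(7/101) = -1 → non-residue.
(30/101) = +1 → QR.
(33/101) = +1 → QR.
(35/101) = -1 → non-residue.
(38/101) = -1 → non-residue.
(51/101) = -1 → non-residue.
(54/101) = +1 → QR.
Total quadratic residues among the 7: 3.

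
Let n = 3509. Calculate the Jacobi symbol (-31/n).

-1

First reduce: -31 ≡ 3478 (mod 3509).
Pull out 2: since 3509 ≡ 5 (mod 8), (2/3509) = -1.
Reciprocity: 1739 ≡ 3 and 3509 ≡ 1 (mod 4), so (1739/3509) = +(3509/1739).
Reduce top mod 1739: now compute (31/1739).
Reciprocity: 31 ≡ 3 and 1739 ≡ 3 (mod 4), so (31/1739) = −(1739/31).
Reduce top mod 31: now compute (3/31).
Reciprocity: 3 ≡ 3 and 31 ≡ 3 (mod 4), so (3/31) = −(31/3).
Reduce top mod 3: now compute (1/3).
Reached (1/3) = 1. Collecting the sign flips along the way, the symbol is -1.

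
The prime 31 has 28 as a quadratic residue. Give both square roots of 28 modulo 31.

Since 31 ≡ 3 (mod 4), a square root of 28 is 28^((31+1)/4) = 28^8 mod 31.
Repeated squaring: 28^2≡9, 28^4≡19, 28^8≡20 (mod 31).
28^8 = 28^(8) ≡ 20 (mod 31).
Check: 20² = 400 ≡ 28 (mod 31). The two roots are 11 and 20.

11, 20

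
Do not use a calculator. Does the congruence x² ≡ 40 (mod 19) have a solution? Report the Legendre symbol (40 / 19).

Euler's criterion: (40/19) ≡ 2^9 (mod 19).
2^2 ≡ 4 (mod 19)
2^4 ≡ 16 (mod 19)
2^8 ≡ 9 (mod 19)
2^9 = 2^(8+1) ≡ 18 (mod 19).
Result is 18 ≡ −1, so (40/19) = −1.

-1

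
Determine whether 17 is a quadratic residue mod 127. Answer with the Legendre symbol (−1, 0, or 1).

1

Reciprocity: 17 ≡ 1 and 127 ≡ 3 (mod 4), so (17/127) = +(127/17).
Reduce top mod 17: now compute (8/17).
Pull out 2^3: since 17 ≡ 1 (mod 8), (2/17) = +1, so (2/17)^3 = +1.
Reached (1/17) = 1. Collecting the sign flips along the way, the symbol is +1.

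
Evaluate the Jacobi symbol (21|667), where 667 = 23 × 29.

Reciprocity: 21 ≡ 1 and 667 ≡ 3 (mod 4), so (21/667) = +(667/21).
Reduce top mod 21: now compute (16/21).
Pull out 2^4: since 21 ≡ 5 (mod 8), (2/21) = -1, so (2/21)^4 = +1.
Reached (1/21) = 1. Collecting the sign flips along the way, the symbol is +1.

1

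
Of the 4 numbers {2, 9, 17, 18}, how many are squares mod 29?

1

(2/29) = -1 → non-residue.
(9/29) = +1 → QR.
(17/29) = -1 → non-residue.
(18/29) = -1 → non-residue.
Total quadratic residues among the 4: 1.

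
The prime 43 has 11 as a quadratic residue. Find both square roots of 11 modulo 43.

Since 43 ≡ 3 (mod 4), a square root of 11 is 11^((43+1)/4) = 11^11 mod 43.
Repeated squaring: 11^2≡35, 11^4≡21, 11^8≡11 (mod 43).
11^11 = 11^(8+2+1) ≡ 21 (mod 43).
Check: 21² = 441 ≡ 11 (mod 43). The two roots are 21 and 22.

21, 22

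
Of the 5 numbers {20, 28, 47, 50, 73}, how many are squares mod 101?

2

(20/101) = +1 → QR.
(28/101) = -1 → non-residue.
(47/101) = +1 → QR.
(50/101) = -1 → non-residue.
(73/101) = -1 → non-residue.
Total quadratic residues among the 5: 2.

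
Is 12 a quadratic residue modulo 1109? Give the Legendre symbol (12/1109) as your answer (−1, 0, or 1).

Euler's criterion: (12/1109) ≡ 12^554 (mod 1109).
12^2 ≡ 144 (mod 1109)
12^4 ≡ 774 (mod 1109)
12^8 ≡ 216 (mod 1109)
12^16 ≡ 78 (mod 1109)
12^32 ≡ 539 (mod 1109)
12^64 ≡ 1072 (mod 1109)
12^128 ≡ 260 (mod 1109)
12^256 ≡ 1060 (mod 1109)
12^512 ≡ 183 (mod 1109)
12^554 = 12^(512+32+8+2) ≡ 1108 (mod 1109).
Result is 1108 ≡ −1, so (12/1109) = −1.

-1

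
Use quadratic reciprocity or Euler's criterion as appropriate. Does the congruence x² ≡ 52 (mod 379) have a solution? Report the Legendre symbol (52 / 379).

-1

Euler's criterion: (52/379) ≡ 52^189 (mod 379).
52^2 ≡ 51 (mod 379)
52^4 ≡ 327 (mod 379)
52^8 ≡ 51 (mod 379)
52^16 ≡ 327 (mod 379)
52^32 ≡ 51 (mod 379)
52^64 ≡ 327 (mod 379)
52^128 ≡ 51 (mod 379)
52^189 = 52^(128+32+16+8+4+1) ≡ 378 (mod 379).
Result is 378 ≡ −1, so (52/379) = −1.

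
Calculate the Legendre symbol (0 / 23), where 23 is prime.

Top reduces to 0: gcd > 1, so the symbol is 0.

0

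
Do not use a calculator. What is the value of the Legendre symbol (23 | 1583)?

Reciprocity: 23 ≡ 3 and 1583 ≡ 3 (mod 4), so (23/1583) = −(1583/23).
Reduce top mod 23: now compute (19/23).
Reciprocity: 19 ≡ 3 and 23 ≡ 3 (mod 4), so (19/23) = −(23/19).
Reduce top mod 19: now compute (4/19).
Pull out 2^2: since 19 ≡ 3 (mod 8), (2/19) = -1, so (2/19)^2 = +1.
Reached (1/19) = 1. Collecting the sign flips along the way, the symbol is +1.

1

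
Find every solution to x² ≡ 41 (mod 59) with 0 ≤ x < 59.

Since 59 ≡ 3 (mod 4), a square root of 41 is 41^((59+1)/4) = 41^15 mod 59.
Repeated squaring: 41^2≡29, 41^4≡15, 41^8≡48 (mod 59).
41^15 = 41^(8+4+2+1) ≡ 49 (mod 59).
Check: 49² = 2401 ≡ 41 (mod 59). The two roots are 10 and 49.

10, 49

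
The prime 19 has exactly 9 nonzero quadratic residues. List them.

Square k = 1,…,9 (k and 19−k give the same square):
1²=1, 2²=4, 3²=9, 4²=16, 5²≡6, 6²≡17, 7²≡11, 8²≡7, 9²≡5 (mod 19).
So the quadratic residues mod 19 are {1, 4, 5, 6, 7, 9, 11, 16, 17}.

1 4 5 6 7 9 11 16 17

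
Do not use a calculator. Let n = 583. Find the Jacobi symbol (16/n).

1

Pull out 2^4: since 583 ≡ 7 (mod 8), (2/583) = +1, so (2/583)^4 = +1.
Reached (1/583) = 1. Collecting the sign flips along the way, the symbol is +1.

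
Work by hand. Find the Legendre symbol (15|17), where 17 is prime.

Reciprocity: 15 ≡ 3 and 17 ≡ 1 (mod 4), so (15/17) = +(17/15).
Reduce top mod 15: now compute (2/15).
Pull out 2: since 15 ≡ 7 (mod 8), (2/15) = +1.
Reached (1/15) = 1. Collecting the sign flips along the way, the symbol is +1.

1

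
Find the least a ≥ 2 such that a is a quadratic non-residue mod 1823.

(2/1823) = +1, so 2 is a residue.
(3/1823) = +1, so 3 is a residue.
(4/1823) = +1, so 4 is a residue.
(5/1823) = −1, so 5 is the smallest positive non-residue mod 1823.

5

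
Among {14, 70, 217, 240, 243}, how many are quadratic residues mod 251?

(14/251) = -1 → non-residue.
(70/251) = -1 → non-residue.
(217/251) = +1 → QR.
(240/251) = +1 → QR.
(243/251) = +1 → QR.
Total quadratic residues among the 5: 3.

3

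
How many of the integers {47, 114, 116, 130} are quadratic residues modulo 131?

1

(47/131) = -1 → non-residue.
(114/131) = +1 → QR.
(116/131) = -1 → non-residue.
(130/131) = -1 → non-residue.
Total quadratic residues among the 4: 1.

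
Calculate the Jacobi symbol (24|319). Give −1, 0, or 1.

-1

Pull out 2^3: since 319 ≡ 7 (mod 8), (2/319) = +1, so (2/319)^3 = +1.
Reciprocity: 3 ≡ 3 and 319 ≡ 3 (mod 4), so (3/319) = −(319/3).
Reduce top mod 3: now compute (1/3).
Reached (1/3) = 1. Collecting the sign flips along the way, the symbol is -1.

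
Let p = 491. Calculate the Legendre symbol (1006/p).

Euler's criterion: (1006/491) ≡ 24^245 (mod 491).
24^2 ≡ 85 (mod 491)
24^4 ≡ 351 (mod 491)
24^8 ≡ 451 (mod 491)
24^16 ≡ 127 (mod 491)
24^32 ≡ 417 (mod 491)
24^64 ≡ 75 (mod 491)
24^128 ≡ 224 (mod 491)
24^245 = 24^(128+64+32+16+4+1) ≡ 490 (mod 491).
Result is 490 ≡ −1, so (1006/491) = −1.

-1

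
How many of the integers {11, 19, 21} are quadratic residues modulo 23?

(11/23) = -1 → non-residue.
(19/23) = -1 → non-residue.
(21/23) = -1 → non-residue.
Total quadratic residues among the 3: 0.

0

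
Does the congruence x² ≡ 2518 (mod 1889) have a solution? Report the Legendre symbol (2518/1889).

-1

First reduce: 2518 ≡ 629 (mod 1889).
Reciprocity: 629 ≡ 1 and 1889 ≡ 1 (mod 4), so (629/1889) = +(1889/629).
Reduce top mod 629: now compute (2/629).
Pull out 2: since 629 ≡ 5 (mod 8), (2/629) = -1.
Reached (1/629) = 1. Collecting the sign flips along the way, the symbol is -1.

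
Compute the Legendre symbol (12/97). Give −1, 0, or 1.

Pull out 2^2: since 97 ≡ 1 (mod 8), (2/97) = +1, so (2/97)^2 = +1.
Reciprocity: 3 ≡ 3 and 97 ≡ 1 (mod 4), so (3/97) = +(97/3).
Reduce top mod 3: now compute (1/3).
Reached (1/3) = 1. Collecting the sign flips along the way, the symbol is +1.

1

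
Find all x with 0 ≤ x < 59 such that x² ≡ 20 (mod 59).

Since 59 ≡ 3 (mod 4), a square root of 20 is 20^((59+1)/4) = 20^15 mod 59.
Repeated squaring: 20^2≡46, 20^4≡51, 20^8≡5 (mod 59).
20^15 = 20^(8+4+2+1) ≡ 16 (mod 59).
Check: 16² = 256 ≡ 20 (mod 59). The two roots are 16 and 43.

16, 43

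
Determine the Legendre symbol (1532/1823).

1

Pull out 2^2: since 1823 ≡ 7 (mod 8), (2/1823) = +1, so (2/1823)^2 = +1.
Reciprocity: 383 ≡ 3 and 1823 ≡ 3 (mod 4), so (383/1823) = −(1823/383).
Reduce top mod 383: now compute (291/383).
Reciprocity: 291 ≡ 3 and 383 ≡ 3 (mod 4), so (291/383) = −(383/291).
Reduce top mod 291: now compute (92/291).
Pull out 2^2: since 291 ≡ 3 (mod 8), (2/291) = -1, so (2/291)^2 = +1.
Reciprocity: 23 ≡ 3 and 291 ≡ 3 (mod 4), so (23/291) = −(291/23).
Reduce top mod 23: now compute (15/23).
Reciprocity: 15 ≡ 3 and 23 ≡ 3 (mod 4), so (15/23) = −(23/15).
Reduce top mod 15: now compute (8/15).
Pull out 2^3: since 15 ≡ 7 (mod 8), (2/15) = +1, so (2/15)^3 = +1.
Reached (1/15) = 1. Collecting the sign flips along the way, the symbol is +1.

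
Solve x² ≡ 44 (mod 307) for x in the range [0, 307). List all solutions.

50, 257

Since 307 ≡ 3 (mod 4), a square root of 44 is 44^((307+1)/4) = 44^77 mod 307.
Repeated squaring: 44^2≡94, 44^4≡240, 44^8≡191, 44^16≡255, 44^32≡248, 44^64≡104 (mod 307).
44^77 = 44^(64+8+4+1) ≡ 257 (mod 307).
Check: 257² = 66049 ≡ 44 (mod 307). The two roots are 50 and 257.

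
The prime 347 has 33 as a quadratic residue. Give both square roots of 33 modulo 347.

53, 294

Since 347 ≡ 3 (mod 4), a square root of 33 is 33^((347+1)/4) = 33^87 mod 347.
Repeated squaring: 33^2≡48, 33^4≡222, 33^8≡10, 33^16≡100, 33^32≡284, 33^64≡152 (mod 347).
33^87 = 33^(64+16+4+2+1) ≡ 53 (mod 347).
Check: 53² = 2809 ≡ 33 (mod 347). The two roots are 53 and 294.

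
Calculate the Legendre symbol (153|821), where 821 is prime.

Euler's criterion: (153/821) ≡ 153^410 (mod 821).
153^2 ≡ 421 (mod 821)
153^4 ≡ 726 (mod 821)
153^8 ≡ 815 (mod 821)
153^16 ≡ 36 (mod 821)
153^32 ≡ 475 (mod 821)
153^64 ≡ 671 (mod 821)
153^128 ≡ 333 (mod 821)
153^256 ≡ 54 (mod 821)
153^410 = 153^(256+128+16+8+2) ≡ 820 (mod 821).
Result is 820 ≡ −1, so (153/821) = −1.

-1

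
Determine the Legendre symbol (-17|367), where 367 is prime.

1

Euler's criterion: (-17/367) ≡ 350^183 (mod 367).
350^2 ≡ 289 (mod 367)
350^4 ≡ 212 (mod 367)
350^8 ≡ 170 (mod 367)
350^16 ≡ 274 (mod 367)
350^32 ≡ 208 (mod 367)
350^64 ≡ 325 (mod 367)
350^128 ≡ 296 (mod 367)
350^183 = 350^(128+32+16+4+2+1) ≡ 1 (mod 367).
Result is 1, so (-17/367) = 1.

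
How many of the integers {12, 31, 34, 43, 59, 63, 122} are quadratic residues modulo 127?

(12/127) = -1 → non-residue.
(31/127) = +1 → QR.
(34/127) = +1 → QR.
(43/127) = -1 → non-residue.
(59/127) = -1 → non-residue.
(63/127) = -1 → non-residue.
(122/127) = +1 → QR.
Total quadratic residues among the 7: 3.

3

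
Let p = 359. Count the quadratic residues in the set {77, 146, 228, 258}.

(77/359) = -1 → non-residue.
(146/359) = +1 → QR.
(228/359) = -1 → non-residue.
(258/359) = -1 → non-residue.
Total quadratic residues among the 4: 1.

1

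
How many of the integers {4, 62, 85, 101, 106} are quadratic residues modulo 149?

(4/149) = +1 → QR.
(62/149) = -1 → non-residue.
(85/149) = +1 → QR.
(101/149) = -1 → non-residue.
(106/149) = -1 → non-residue.
Total quadratic residues among the 5: 2.

2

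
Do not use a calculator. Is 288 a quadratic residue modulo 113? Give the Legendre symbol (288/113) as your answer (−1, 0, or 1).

First reduce: 288 ≡ 62 (mod 113).
Pull out 2: since 113 ≡ 1 (mod 8), (2/113) = +1.
Reciprocity: 31 ≡ 3 and 113 ≡ 1 (mod 4), so (31/113) = +(113/31).
Reduce top mod 31: now compute (20/31).
Pull out 2^2: since 31 ≡ 7 (mod 8), (2/31) = +1, so (2/31)^2 = +1.
Reciprocity: 5 ≡ 1 and 31 ≡ 3 (mod 4), so (5/31) = +(31/5).
Reduce top mod 5: now compute (1/5).
Reached (1/5) = 1. Collecting the sign flips along the way, the symbol is +1.

1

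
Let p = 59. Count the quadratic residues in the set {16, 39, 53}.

(16/59) = +1 → QR.
(39/59) = -1 → non-residue.
(53/59) = +1 → QR.
Total quadratic residues among the 3: 2.

2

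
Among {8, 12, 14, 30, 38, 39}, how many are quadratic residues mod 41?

(8/41) = +1 → QR.
(12/41) = -1 → non-residue.
(14/41) = -1 → non-residue.
(30/41) = -1 → non-residue.
(38/41) = -1 → non-residue.
(39/41) = +1 → QR.
Total quadratic residues among the 6: 2.

2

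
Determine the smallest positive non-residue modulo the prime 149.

2

(2/149) = −1, so 2 is the smallest positive non-residue mod 149.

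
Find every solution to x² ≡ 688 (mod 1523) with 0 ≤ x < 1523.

511, 1012

Since 1523 ≡ 3 (mod 4), a square root of 688 is 688^((1523+1)/4) = 688^381 mod 1523.
Repeated squaring: 688^2≡1214, 688^4≡1055, 688^8≡1235, 688^16≡702, 688^32≡875, 688^64≡1079, 688^128≡669, 688^256≡1322 (mod 1523).
688^381 = 688^(256+64+32+16+8+4+1) ≡ 511 (mod 1523).
Check: 511² = 261121 ≡ 688 (mod 1523). The two roots are 511 and 1012.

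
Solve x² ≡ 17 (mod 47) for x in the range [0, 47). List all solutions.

Since 47 ≡ 3 (mod 4), a square root of 17 is 17^((47+1)/4) = 17^12 mod 47.
Repeated squaring: 17^2≡7, 17^4≡2, 17^8≡4 (mod 47).
17^12 = 17^(8+4) ≡ 8 (mod 47).
Check: 8² = 64 ≡ 17 (mod 47). The two roots are 8 and 39.

8, 39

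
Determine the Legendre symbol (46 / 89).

Pull out 2: since 89 ≡ 1 (mod 8), (2/89) = +1.
Reciprocity: 23 ≡ 3 and 89 ≡ 1 (mod 4), so (23/89) = +(89/23).
Reduce top mod 23: now compute (20/23).
Pull out 2^2: since 23 ≡ 7 (mod 8), (2/23) = +1, so (2/23)^2 = +1.
Reciprocity: 5 ≡ 1 and 23 ≡ 3 (mod 4), so (5/23) = +(23/5).
Reduce top mod 5: now compute (3/5).
Reciprocity: 3 ≡ 3 and 5 ≡ 1 (mod 4), so (3/5) = +(5/3).
Reduce top mod 3: now compute (2/3).
Pull out 2: since 3 ≡ 3 (mod 8), (2/3) = -1.
Reached (1/3) = 1. Collecting the sign flips along the way, the symbol is -1.

-1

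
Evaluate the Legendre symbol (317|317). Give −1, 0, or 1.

First reduce: 317 ≡ 0 (mod 317).
Top reduces to 0: gcd > 1, so the symbol is 0.

0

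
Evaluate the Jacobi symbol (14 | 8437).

Pull out 2: since 8437 ≡ 5 (mod 8), (2/8437) = -1.
Reciprocity: 7 ≡ 3 and 8437 ≡ 1 (mod 4), so (7/8437) = +(8437/7).
Reduce top mod 7: now compute (2/7).
Pull out 2: since 7 ≡ 7 (mod 8), (2/7) = +1.
Reached (1/7) = 1. Collecting the sign flips along the way, the symbol is -1.

-1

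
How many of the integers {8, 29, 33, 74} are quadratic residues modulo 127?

2

(8/127) = +1 → QR.
(29/127) = -1 → non-residue.
(33/127) = -1 → non-residue.
(74/127) = +1 → QR.
Total quadratic residues among the 4: 2.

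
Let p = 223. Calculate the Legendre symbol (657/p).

First reduce: 657 ≡ 211 (mod 223).
Reciprocity: 211 ≡ 3 and 223 ≡ 3 (mod 4), so (211/223) = −(223/211).
Reduce top mod 211: now compute (12/211).
Pull out 2^2: since 211 ≡ 3 (mod 8), (2/211) = -1, so (2/211)^2 = +1.
Reciprocity: 3 ≡ 3 and 211 ≡ 3 (mod 4), so (3/211) = −(211/3).
Reduce top mod 3: now compute (1/3).
Reached (1/3) = 1. Collecting the sign flips along the way, the symbol is +1.

1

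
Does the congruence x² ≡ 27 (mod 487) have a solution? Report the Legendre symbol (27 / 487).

-1

Reciprocity: 27 ≡ 3 and 487 ≡ 3 (mod 4), so (27/487) = −(487/27).
Reduce top mod 27: now compute (1/27).
Reached (1/27) = 1. Collecting the sign flips along the way, the symbol is -1.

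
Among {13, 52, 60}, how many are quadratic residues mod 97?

(13/97) = -1 → non-residue.
(52/97) = -1 → non-residue.
(60/97) = -1 → non-residue.
Total quadratic residues among the 3: 0.

0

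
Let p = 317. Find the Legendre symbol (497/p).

Euler's criterion: (497/317) ≡ 180^158 (mod 317).
180^2 ≡ 66 (mod 317)
180^4 ≡ 235 (mod 317)
180^8 ≡ 67 (mod 317)
180^16 ≡ 51 (mod 317)
180^32 ≡ 65 (mod 317)
180^64 ≡ 104 (mod 317)
180^128 ≡ 38 (mod 317)
180^158 = 180^(128+16+8+4+2) ≡ 316 (mod 317).
Result is 316 ≡ −1, so (497/317) = −1.

-1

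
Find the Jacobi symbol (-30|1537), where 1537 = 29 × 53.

First reduce: -30 ≡ 1507 (mod 1537).
Reciprocity: 1507 ≡ 3 and 1537 ≡ 1 (mod 4), so (1507/1537) = +(1537/1507).
Reduce top mod 1507: now compute (30/1507).
Pull out 2: since 1507 ≡ 3 (mod 8), (2/1507) = -1.
Reciprocity: 15 ≡ 3 and 1507 ≡ 3 (mod 4), so (15/1507) = −(1507/15).
Reduce top mod 15: now compute (7/15).
Reciprocity: 7 ≡ 3 and 15 ≡ 3 (mod 4), so (7/15) = −(15/7).
Reduce top mod 7: now compute (1/7).
Reached (1/7) = 1. Collecting the sign flips along the way, the symbol is -1.

-1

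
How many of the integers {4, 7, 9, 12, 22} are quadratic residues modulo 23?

(4/23) = +1 → QR.
(7/23) = -1 → non-residue.
(9/23) = +1 → QR.
(12/23) = +1 → QR.
(22/23) = -1 → non-residue.
Total quadratic residues among the 5: 3.

3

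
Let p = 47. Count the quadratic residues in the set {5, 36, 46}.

1

(5/47) = -1 → non-residue.
(36/47) = +1 → QR.
(46/47) = -1 → non-residue.
Total quadratic residues among the 3: 1.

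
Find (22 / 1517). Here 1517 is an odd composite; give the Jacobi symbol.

Pull out 2: since 1517 ≡ 5 (mod 8), (2/1517) = -1.
Reciprocity: 11 ≡ 3 and 1517 ≡ 1 (mod 4), so (11/1517) = +(1517/11).
Reduce top mod 11: now compute (10/11).
Pull out 2: since 11 ≡ 3 (mod 8), (2/11) = -1.
Reciprocity: 5 ≡ 1 and 11 ≡ 3 (mod 4), so (5/11) = +(11/5).
Reduce top mod 5: now compute (1/5).
Reached (1/5) = 1. Collecting the sign flips along the way, the symbol is +1.

1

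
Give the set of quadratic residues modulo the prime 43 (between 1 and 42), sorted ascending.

Square k = 1,…,21 (k and 43−k give the same square):
1²=1, 2²=4, 3²=9, 4²=16, 5²=25, 6²=36, 7²≡6, 8²≡21, 9²≡38, 10²≡14, 11²≡35, 12²≡15, 13²≡40, 14²≡24, 15²≡10, 16²≡41, 17²≡31, 18²≡23, 19²≡17, 20²≡13, 21²≡11 (mod 43).
So the quadratic residues mod 43 are {1, 4, 6, 9, 10, 11, 13, 14, 15, 16, 17, 21, 23, 24, 25, 31, 35, 36, 38, 40, 41}.

1 4 6 9 10 11 13 14 15 16 17 21 23 24 25 31 35 36 38 40 41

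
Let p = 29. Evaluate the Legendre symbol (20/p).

Pull out 2^2: since 29 ≡ 5 (mod 8), (2/29) = -1, so (2/29)^2 = +1.
Reciprocity: 5 ≡ 1 and 29 ≡ 1 (mod 4), so (5/29) = +(29/5).
Reduce top mod 5: now compute (4/5).
Pull out 2^2: since 5 ≡ 5 (mod 8), (2/5) = -1, so (2/5)^2 = +1.
Reached (1/5) = 1. Collecting the sign flips along the way, the symbol is +1.

1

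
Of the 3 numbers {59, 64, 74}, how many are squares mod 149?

(59/149) = -1 → non-residue.
(64/149) = +1 → QR.
(74/149) = -1 → non-residue.
Total quadratic residues among the 3: 1.

1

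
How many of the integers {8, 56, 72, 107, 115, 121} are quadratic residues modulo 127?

(8/127) = +1 → QR.
(56/127) = -1 → non-residue.
(72/127) = +1 → QR.
(107/127) = +1 → QR.
(115/127) = +1 → QR.
(121/127) = +1 → QR.
Total quadratic residues among the 6: 5.

5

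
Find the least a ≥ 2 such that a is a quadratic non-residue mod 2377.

5

(2/2377) = +1, so 2 is a residue.
(3/2377) = +1, so 3 is a residue.
(4/2377) = +1, so 4 is a residue.
(5/2377) = −1, so 5 is the smallest positive non-residue mod 2377.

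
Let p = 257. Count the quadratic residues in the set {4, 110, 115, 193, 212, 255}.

3

(4/257) = +1 → QR.
(110/257) = -1 → non-residue.
(115/257) = -1 → non-residue.
(193/257) = +1 → QR.
(212/257) = -1 → non-residue.
(255/257) = +1 → QR.
Total quadratic residues among the 6: 3.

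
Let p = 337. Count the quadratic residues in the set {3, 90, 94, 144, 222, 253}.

(3/337) = +1 → QR.
(90/337) = -1 → non-residue.
(94/337) = +1 → QR.
(144/337) = +1 → QR.
(222/337) = +1 → QR.
(253/337) = +1 → QR.
Total quadratic residues among the 6: 5.

5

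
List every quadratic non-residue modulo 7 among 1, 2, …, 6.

3,5,6

Square k = 1,…,3 (k and 7−k give the same square):
1²=1, 2²=4, 3²≡2 (mod 7).
The residues are {1, 2, 4}; the non-residues are the remaining 3 nonzero classes.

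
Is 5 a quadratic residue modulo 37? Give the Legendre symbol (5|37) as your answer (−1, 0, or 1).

-1

Euler's criterion: (5/37) ≡ 5^18 (mod 37).
5^2 ≡ 25 (mod 37)
5^4 ≡ 33 (mod 37)
5^8 ≡ 16 (mod 37)
5^16 ≡ 34 (mod 37)
5^18 = 5^(16+2) ≡ 36 (mod 37).
Result is 36 ≡ −1, so (5/37) = −1.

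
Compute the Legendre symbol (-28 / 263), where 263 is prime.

1

Euler's criterion: (-28/263) ≡ 235^131 (mod 263).
235^2 ≡ 258 (mod 263)
235^4 ≡ 25 (mod 263)
235^8 ≡ 99 (mod 263)
235^16 ≡ 70 (mod 263)
235^32 ≡ 166 (mod 263)
235^64 ≡ 204 (mod 263)
235^128 ≡ 62 (mod 263)
235^131 = 235^(128+2+1) ≡ 1 (mod 263).
Result is 1, so (-28/263) = 1.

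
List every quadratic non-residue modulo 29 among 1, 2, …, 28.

2,3,8,10,11,12,14,15,17,18,19,21,26,27

Square k = 1,…,14 (k and 29−k give the same square):
1²=1, 2²=4, 3²=9, 4²=16, 5²=25, 6²≡7, 7²≡20, 8²≡6, 9²≡23, 10²≡13, 11²≡5, 12²≡28, 13²≡24, 14²≡22 (mod 29).
The residues are {1, 4, 5, 6, 7, 9, 13, 16, 20, 22, 23, 24, 25, 28}; the non-residues are the remaining 14 nonzero classes.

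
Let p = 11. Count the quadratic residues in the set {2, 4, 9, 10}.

(2/11) = -1 → non-residue.
(4/11) = +1 → QR.
(9/11) = +1 → QR.
(10/11) = -1 → non-residue.
Total quadratic residues among the 4: 2.

2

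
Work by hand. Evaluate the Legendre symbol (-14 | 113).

First reduce: -14 ≡ 99 (mod 113).
Reciprocity: 99 ≡ 3 and 113 ≡ 1 (mod 4), so (99/113) = +(113/99).
Reduce top mod 99: now compute (14/99).
Pull out 2: since 99 ≡ 3 (mod 8), (2/99) = -1.
Reciprocity: 7 ≡ 3 and 99 ≡ 3 (mod 4), so (7/99) = −(99/7).
Reduce top mod 7: now compute (1/7).
Reached (1/7) = 1. Collecting the sign flips along the way, the symbol is +1.

1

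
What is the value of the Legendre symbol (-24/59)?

1

First reduce: -24 ≡ 35 (mod 59).
Reciprocity: 35 ≡ 3 and 59 ≡ 3 (mod 4), so (35/59) = −(59/35).
Reduce top mod 35: now compute (24/35).
Pull out 2^3: since 35 ≡ 3 (mod 8), (2/35) = -1, so (2/35)^3 = -1.
Reciprocity: 3 ≡ 3 and 35 ≡ 3 (mod 4), so (3/35) = −(35/3).
Reduce top mod 3: now compute (2/3).
Pull out 2: since 3 ≡ 3 (mod 8), (2/3) = -1.
Reached (1/3) = 1. Collecting the sign flips along the way, the symbol is +1.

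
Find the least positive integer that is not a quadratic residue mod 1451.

2

(2/1451) = −1, so 2 is the smallest positive non-residue mod 1451.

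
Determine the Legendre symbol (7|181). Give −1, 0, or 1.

-1

Reciprocity: 7 ≡ 3 and 181 ≡ 1 (mod 4), so (7/181) = +(181/7).
Reduce top mod 7: now compute (6/7).
Pull out 2: since 7 ≡ 7 (mod 8), (2/7) = +1.
Reciprocity: 3 ≡ 3 and 7 ≡ 3 (mod 4), so (3/7) = −(7/3).
Reduce top mod 3: now compute (1/3).
Reached (1/3) = 1. Collecting the sign flips along the way, the symbol is -1.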